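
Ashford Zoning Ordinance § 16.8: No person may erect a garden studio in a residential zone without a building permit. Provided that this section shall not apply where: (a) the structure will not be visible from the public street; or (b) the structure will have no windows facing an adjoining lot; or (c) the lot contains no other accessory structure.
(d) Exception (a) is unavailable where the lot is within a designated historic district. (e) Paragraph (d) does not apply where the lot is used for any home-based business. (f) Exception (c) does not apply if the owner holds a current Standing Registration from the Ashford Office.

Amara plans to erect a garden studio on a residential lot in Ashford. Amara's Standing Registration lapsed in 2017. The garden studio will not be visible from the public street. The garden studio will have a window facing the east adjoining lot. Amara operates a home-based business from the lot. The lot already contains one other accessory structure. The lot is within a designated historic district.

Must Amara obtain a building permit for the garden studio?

No — exception (a) applies; Amara does not need a building permit.

Exception (a): the structure will not be visible from the street — every condition holds. Considering the limiting provisions: (d) applies (the lot is in a historic district), but is set aside by (e): (e) is engaged — a home-based business operates on the lot. Exception (a) stands.
Exception (b) requires that the structure will have no windows facing an adjoining lot; but a window faces an adjoining lot, so (b) is unavailable.
Exception (c) fails — the lot already has another accessory structure.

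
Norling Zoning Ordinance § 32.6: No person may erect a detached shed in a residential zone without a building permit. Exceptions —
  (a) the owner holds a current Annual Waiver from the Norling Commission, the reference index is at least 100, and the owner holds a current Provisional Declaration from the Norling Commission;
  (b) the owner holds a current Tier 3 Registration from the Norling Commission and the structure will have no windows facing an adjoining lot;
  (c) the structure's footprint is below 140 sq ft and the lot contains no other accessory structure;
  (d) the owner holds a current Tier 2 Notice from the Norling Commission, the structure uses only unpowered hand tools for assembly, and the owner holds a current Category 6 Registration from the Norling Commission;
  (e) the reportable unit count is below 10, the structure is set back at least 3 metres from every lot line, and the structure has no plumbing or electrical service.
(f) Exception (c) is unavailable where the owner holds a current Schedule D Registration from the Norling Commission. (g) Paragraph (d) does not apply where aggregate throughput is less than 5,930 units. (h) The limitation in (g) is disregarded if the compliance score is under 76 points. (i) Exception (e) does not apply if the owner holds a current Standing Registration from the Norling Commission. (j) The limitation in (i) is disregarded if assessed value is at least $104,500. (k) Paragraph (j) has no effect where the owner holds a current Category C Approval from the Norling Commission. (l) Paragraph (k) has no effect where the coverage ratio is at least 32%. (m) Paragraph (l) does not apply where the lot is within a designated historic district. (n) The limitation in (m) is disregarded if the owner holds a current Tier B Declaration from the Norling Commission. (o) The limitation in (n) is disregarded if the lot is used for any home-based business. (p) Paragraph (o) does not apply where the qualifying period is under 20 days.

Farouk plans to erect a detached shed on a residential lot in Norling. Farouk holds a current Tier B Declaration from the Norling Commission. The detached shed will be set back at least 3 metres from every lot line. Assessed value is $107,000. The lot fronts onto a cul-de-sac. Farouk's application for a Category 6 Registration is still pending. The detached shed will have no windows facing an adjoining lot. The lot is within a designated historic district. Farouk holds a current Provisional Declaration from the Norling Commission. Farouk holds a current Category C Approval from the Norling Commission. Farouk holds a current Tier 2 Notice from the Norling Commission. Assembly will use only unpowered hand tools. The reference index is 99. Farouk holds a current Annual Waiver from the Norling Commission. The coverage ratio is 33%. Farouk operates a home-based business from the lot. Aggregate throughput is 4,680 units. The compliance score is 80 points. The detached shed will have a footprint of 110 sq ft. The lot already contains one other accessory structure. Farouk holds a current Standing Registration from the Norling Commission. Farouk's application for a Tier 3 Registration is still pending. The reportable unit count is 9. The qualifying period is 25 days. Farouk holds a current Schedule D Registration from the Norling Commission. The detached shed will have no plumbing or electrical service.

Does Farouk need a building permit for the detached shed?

Exception (a) does not apply: the reference index is 99, short of 100.
Exception (b) does not apply: the Tier 3 Registration is not current.
Exception (c) does not apply: the lot already has another accessory structure.
Exception (d) fails — there is no Category 6 Registration in force.
Exception (e): the reportable unit count is 9, below the 10 limit; the setback is at least 3 m on every side; there is no plumbing or electrical service — every condition holds. However, paragraphs (i)–(p) must be considered: (i) operates against (e): a current Standing Registration is held. (j) would limit (i) — assessed value is $107,000, meeting the $104,500 threshold — but (k) sets (j) aside: (k) is triggered — a current Category C Approval is held. (l) would limit (k) — the coverage ratio is 33%, meeting the 32% threshold — but (m) sets (l) aside: (m) operates against (l): the lot is in a historic district. (n) is triggered (a current Tier B Declaration is held), but is set aside by (o): (o) applies — a home-based business operates on the lot. (p), which would lift (o), is not triggered — the qualifying period is 25 days, not under 20 days. (e) is therefore removed.
None of the exceptions is available; § 32.6 applies in full.

Yes — Farouk must obtain a building permit.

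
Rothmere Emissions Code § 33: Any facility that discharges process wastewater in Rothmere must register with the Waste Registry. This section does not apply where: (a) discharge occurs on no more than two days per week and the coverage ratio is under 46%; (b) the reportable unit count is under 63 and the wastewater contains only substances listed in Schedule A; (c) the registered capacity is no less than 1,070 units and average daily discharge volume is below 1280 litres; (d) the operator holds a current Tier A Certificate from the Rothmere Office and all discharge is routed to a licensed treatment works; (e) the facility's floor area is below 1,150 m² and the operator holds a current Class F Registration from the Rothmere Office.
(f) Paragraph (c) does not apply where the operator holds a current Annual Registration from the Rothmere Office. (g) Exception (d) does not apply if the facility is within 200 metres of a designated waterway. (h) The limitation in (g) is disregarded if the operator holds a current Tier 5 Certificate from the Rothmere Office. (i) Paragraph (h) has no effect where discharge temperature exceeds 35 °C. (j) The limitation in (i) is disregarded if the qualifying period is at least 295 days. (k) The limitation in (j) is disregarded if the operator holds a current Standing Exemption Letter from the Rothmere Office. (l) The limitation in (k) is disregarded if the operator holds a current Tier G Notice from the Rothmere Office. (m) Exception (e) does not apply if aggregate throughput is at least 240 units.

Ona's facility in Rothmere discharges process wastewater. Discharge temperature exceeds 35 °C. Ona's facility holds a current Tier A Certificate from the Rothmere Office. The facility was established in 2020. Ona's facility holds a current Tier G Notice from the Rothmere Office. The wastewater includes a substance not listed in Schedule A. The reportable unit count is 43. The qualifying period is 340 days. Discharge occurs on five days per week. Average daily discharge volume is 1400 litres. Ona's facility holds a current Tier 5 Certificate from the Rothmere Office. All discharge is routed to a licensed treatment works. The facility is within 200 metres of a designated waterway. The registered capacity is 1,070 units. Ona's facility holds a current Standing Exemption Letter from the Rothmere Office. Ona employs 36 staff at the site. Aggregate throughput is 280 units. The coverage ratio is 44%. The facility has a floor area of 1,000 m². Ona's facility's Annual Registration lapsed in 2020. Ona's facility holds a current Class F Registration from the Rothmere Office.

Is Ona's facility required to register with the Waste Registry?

Exception (a) requires that discharge occurs on no more than two days per week; but discharge occurs on five days per week, so (a) is unavailable.
Exception (b) does not apply: the wastewater includes a non-Schedule-A substance.
Exception (c) fails — average daily discharge volume is 1400 litres, not below 1280 litres.
All of (d)'s requirements are met (a current Tier A Certificate is held; discharge is routed to a licensed treatment works). Applying paragraphs (g)–(l): (g) operates (the facility is within 200 m of a designated waterway), but is displaced by (h): (h) is engaged — a current Tier 5 Certificate is held. (i) operates (discharge temperature exceeds 35 °C), but is set aside by (j): (j) operates against (i): the qualifying period is 340 days, meeting the 295 days threshold. (k) is engaged (a current Standing Exemption Letter is held), but is itself disapplied by (l): (l) is triggered — a current Tier G Notice is held. (d) remains available.
Exception (e): the facility's floor area is 1,000 m², below the 1,150 m² limit; a current Class F Registration is held — every condition holds. But applying paragraph (m): (m) operates against (e): aggregate throughput is 280 units, meeting the 240 units threshold. Exception (e) does not apply.

No — exception (d) applies; Ona's facility is not required to register with the Waste Registry.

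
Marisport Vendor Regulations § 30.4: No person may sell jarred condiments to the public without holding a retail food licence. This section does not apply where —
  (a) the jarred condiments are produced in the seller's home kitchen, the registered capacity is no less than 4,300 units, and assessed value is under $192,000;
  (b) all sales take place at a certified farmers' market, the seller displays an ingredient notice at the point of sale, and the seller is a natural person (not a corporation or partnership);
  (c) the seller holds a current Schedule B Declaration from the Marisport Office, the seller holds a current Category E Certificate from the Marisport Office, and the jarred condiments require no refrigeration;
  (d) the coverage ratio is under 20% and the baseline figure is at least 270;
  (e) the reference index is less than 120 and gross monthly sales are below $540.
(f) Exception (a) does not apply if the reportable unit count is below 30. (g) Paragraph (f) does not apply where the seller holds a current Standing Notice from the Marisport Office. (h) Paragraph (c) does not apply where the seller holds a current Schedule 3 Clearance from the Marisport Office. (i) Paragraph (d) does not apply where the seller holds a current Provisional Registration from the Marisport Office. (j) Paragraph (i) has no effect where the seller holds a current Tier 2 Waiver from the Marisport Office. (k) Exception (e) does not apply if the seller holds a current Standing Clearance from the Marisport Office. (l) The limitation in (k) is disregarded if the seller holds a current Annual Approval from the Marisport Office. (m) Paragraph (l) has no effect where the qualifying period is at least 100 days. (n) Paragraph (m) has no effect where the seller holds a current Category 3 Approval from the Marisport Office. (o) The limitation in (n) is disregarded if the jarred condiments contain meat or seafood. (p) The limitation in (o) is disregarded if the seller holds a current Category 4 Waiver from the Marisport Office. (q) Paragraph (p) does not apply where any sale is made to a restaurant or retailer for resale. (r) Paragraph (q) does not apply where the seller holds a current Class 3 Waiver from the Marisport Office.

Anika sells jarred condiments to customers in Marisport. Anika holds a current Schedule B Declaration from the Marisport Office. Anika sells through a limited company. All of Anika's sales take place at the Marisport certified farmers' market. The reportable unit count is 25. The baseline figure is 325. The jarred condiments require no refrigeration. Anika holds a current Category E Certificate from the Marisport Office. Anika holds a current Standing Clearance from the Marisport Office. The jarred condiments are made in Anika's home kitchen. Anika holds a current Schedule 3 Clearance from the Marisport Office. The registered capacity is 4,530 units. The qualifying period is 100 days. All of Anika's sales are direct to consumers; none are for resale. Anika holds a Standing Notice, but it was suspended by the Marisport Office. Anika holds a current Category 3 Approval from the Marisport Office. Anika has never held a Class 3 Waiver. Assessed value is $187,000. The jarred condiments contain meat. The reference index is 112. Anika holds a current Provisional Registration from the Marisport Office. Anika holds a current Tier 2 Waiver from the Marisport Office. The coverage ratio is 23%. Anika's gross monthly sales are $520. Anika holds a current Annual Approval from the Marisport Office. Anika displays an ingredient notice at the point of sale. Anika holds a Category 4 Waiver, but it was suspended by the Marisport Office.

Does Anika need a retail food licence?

Yes — Anika must hold a retail food licence.

Exception (a)'s conditions are all satisfied: the jarred condiments are home-kitchen produced; the registered capacity is 4,530 units, meeting the 4,300 units threshold; assessed value is $187,000, under the $192,000 limit. Turning to paragraphs (f)–(g): (f) operates — the reportable unit count is 25, below the 30 limit. (g) is inapplicable (no current Standing Notice is held), so (f) stands. So (a) is unavailable.
Exception (b) fails — the seller operates through a limited company.
Exception (c) is satisfied on its face — a current Schedule B Declaration is held; a current Category E Certificate is held; the jarred condiments are shelf-stable. Turning to paragraph (h): (h) is engaged — a current Schedule 3 Clearance is held. Exception (c) does not apply.
Exception (d) fails — the coverage ratio is 23%, not under 20%.
Exception (e): the reference index is 112, less than the 120 limit; gross monthly sales are $520, below the $540 limit — every condition holds. But: (k) operates against (e): a current Standing Clearance is held. (l) operates (a current Annual Approval is held), but is set aside by (m): (m) operates against (l): the qualifying period is 100 days, meeting the 100 days threshold. (n) would limit (m) — a current Category 3 Approval is held — but (o) sets (n) aside: (o) is engaged — the jarred condiments contain meat. (p), which would lift (o), does not operate here — no current Category 4 Waiver is held. Exception (e) does not apply.
None of the exceptions is available; § 30.4 applies in full.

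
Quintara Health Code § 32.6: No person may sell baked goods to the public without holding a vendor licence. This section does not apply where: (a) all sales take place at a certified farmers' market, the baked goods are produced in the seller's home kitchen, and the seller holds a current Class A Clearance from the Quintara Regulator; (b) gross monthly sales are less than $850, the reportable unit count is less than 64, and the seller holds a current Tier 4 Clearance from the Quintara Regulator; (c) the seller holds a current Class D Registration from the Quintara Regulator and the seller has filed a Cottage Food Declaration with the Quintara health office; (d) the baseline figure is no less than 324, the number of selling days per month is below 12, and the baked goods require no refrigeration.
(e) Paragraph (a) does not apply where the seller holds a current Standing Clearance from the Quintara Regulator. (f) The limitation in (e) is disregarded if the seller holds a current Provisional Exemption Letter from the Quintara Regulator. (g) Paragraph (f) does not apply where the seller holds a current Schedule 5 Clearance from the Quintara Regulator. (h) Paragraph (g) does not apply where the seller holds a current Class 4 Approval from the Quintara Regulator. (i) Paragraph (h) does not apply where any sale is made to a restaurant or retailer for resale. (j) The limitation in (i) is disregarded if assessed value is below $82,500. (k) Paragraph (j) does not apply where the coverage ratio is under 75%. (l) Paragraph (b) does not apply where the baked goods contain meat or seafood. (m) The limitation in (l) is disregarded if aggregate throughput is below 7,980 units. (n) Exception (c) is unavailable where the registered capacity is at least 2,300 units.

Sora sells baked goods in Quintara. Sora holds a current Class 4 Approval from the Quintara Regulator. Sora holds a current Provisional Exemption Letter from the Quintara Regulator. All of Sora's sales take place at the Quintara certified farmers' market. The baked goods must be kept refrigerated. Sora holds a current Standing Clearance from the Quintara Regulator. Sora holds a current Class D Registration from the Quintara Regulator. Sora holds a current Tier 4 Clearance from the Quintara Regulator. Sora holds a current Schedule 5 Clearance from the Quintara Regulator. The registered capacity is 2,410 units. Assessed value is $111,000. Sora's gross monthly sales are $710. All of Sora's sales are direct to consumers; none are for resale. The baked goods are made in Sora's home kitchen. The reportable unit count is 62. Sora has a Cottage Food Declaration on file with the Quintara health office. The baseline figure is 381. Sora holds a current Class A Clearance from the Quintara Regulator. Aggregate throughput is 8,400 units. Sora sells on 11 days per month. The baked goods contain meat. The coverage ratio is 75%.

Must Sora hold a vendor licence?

No — exception (a) applies; Sora is not required to hold a vendor licence.

All of (a)'s requirements are met (all sales are at a certified farmers' market; the baked goods are home-kitchen produced; a current Class A Clearance is held). Under paragraphs (e)–(k): (e) would limit (a) — a current Standing Clearance is held — but (f) sets (e) aside: (f) is triggered — a current Provisional Exemption Letter is held. (g) operates (a current Schedule 5 Clearance is held), but is itself disapplied by (h): (h) is engaged — a current Class 4 Approval is held. (i) is not triggered (no sales are for resale), so (h) stands. So (a) applies.
All of (b)'s requirements are met (gross monthly sales are $710, less than the $850 limit; the reportable unit count is 62, less than the 64 limit; a current Tier 4 Clearance is held). However, paragraphs (l)–(m) must be considered: (l) operates against (b): the baked goods contain meat. (m), which would lift (l), is inapplicable — aggregate throughput is 8,400 units, not below 7,980 units. So (b) is unavailable.
Exception (c) is satisfied on its face — a current Class D Registration is held; a Cottage Food Declaration is on file. But applying paragraph (n): (n) operates against (c): the registered capacity is 2,410 units, meeting the 2,300 units threshold. (c) is therefore removed.
Exception (d) does not apply: the baked goods require refrigeration.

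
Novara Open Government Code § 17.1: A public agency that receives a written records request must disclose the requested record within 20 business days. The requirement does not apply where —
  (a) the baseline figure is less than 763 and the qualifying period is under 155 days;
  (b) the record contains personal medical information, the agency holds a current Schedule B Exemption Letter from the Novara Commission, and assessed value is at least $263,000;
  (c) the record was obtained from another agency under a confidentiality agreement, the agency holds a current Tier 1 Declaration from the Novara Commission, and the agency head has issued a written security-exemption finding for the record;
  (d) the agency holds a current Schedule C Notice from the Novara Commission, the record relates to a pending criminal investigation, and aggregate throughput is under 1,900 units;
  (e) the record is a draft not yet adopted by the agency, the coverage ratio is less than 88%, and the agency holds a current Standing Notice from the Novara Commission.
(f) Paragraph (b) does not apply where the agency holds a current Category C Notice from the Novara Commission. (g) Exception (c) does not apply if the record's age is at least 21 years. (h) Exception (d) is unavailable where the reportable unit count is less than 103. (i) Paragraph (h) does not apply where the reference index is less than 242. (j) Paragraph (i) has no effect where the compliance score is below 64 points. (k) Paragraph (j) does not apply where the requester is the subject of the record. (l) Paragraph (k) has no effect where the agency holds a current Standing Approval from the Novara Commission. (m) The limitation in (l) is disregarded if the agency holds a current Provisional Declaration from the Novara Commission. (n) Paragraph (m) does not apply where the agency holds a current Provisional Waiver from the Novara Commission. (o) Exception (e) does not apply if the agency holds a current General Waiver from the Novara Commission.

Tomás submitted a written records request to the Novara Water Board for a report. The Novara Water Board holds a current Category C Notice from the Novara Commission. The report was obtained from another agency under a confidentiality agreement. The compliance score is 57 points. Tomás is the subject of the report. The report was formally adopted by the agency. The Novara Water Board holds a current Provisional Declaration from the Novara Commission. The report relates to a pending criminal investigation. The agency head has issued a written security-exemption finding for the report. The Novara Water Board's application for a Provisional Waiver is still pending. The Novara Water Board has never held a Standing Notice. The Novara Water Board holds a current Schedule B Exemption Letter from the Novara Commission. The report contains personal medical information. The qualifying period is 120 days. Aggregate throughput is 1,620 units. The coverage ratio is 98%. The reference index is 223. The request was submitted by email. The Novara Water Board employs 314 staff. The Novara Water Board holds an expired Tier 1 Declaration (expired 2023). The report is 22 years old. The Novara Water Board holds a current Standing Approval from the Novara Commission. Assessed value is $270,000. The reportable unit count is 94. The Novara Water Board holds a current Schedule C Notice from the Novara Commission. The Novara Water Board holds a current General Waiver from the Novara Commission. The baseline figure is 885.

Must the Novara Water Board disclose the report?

No — exception (d) applies; the Novara Water Board is not required to disclose the report.

Exception (a) fails — the baseline figure is 885, not less than 763.
Exception (b)'s conditions are all satisfied: the report contains personal medical information; a current Schedule B Exemption Letter is held; assessed value is $270,000, meeting the $263,000 threshold. Turning to paragraph (f): (f) operates against (b): a current Category C Notice is held. Exception (b) does not apply.
Exception (c) does not apply: there is no Tier 1 Declaration in force.
All of (d)'s requirements are met (a current Schedule C Notice is held; the report relates to a pending investigation; aggregate throughput is 1,620 units, under the 1,900 units limit). As to paragraphs (h)–(n): (h) is triggered (the reportable unit count is 94, less than the 103 limit), but yields to (i): (i) operates against (h): the reference index is 223, less than the 242 limit. (j) would limit (i) — the compliance score is 57 points, below the 64 points limit — but (k) sets (j) aside: (k) is triggered — Tomás is the subject of the report. (l) would limit (k) — a current Standing Approval is held — but (m) sets (l) aside: (m) operates against (l): a current Provisional Declaration is held. (n) is not triggered (there is no Provisional Waiver in force), so (m) stands. Exception (d) stands.
Exception (e) does not apply: the report has been formally adopted.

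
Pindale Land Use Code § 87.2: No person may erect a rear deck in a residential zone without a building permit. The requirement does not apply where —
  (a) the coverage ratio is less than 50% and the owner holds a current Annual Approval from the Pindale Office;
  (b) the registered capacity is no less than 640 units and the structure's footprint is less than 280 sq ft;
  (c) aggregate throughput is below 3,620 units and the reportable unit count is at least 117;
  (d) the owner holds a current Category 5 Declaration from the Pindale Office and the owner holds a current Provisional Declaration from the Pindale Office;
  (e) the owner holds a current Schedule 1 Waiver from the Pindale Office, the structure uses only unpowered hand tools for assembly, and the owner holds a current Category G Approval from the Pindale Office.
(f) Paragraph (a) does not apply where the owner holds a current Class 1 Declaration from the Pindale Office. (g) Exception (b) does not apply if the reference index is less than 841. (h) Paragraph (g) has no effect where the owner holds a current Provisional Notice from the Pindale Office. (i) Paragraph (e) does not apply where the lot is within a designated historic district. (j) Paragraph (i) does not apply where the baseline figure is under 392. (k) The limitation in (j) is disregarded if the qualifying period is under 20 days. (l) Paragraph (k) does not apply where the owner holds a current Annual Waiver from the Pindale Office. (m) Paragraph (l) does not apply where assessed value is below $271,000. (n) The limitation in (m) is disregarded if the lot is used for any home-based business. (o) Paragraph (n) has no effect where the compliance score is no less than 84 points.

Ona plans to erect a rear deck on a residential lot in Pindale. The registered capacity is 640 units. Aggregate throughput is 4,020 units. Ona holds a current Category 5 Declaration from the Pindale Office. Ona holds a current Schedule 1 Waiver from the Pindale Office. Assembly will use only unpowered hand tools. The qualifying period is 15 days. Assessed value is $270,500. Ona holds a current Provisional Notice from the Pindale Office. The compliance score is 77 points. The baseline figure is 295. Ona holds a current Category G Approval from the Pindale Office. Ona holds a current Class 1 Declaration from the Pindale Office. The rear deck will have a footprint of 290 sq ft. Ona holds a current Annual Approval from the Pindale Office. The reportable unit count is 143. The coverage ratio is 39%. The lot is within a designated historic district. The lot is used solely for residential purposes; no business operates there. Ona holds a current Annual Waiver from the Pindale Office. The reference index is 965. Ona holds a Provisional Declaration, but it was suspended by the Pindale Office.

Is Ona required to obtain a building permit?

All of (a)'s requirements are met (the coverage ratio is 39%, less than the 50% limit; a current Annual Approval is held). But: (f) operates against (a): a current Class 1 Declaration is held. Exception (a) does not apply.
Exception (b) does not apply: the structure's footprint is 290 sq ft, not less than 280 sq ft.
Exception (c) does not apply: aggregate throughput is 4,020 units, not below 3,620 units.
Exception (d) fails — there is no Provisional Declaration in force.
All of (e)'s requirements are met (a current Schedule 1 Waiver is held; assembly uses only hand tools; a current Category G Approval is held). Turning to paragraphs (i)–(o): (i) operates — the lot is in a historic district. (j) would limit (i) — the baseline figure is 295, under the 392 limit — but (k) sets (j) aside: (k) operates against (j): the qualifying period is 15 days, under the 20 days limit. (l) would limit (k) — a current Annual Waiver is held — but (m) sets (l) aside: (m) operates — assessed value is $270,500, below the $271,000 limit. (n), which would lift (m), is not triggered — the lot is solely residential. So (e) is unavailable.
Every exception is unavailable, so the rule governs.

Yes — Ona must obtain a building permit.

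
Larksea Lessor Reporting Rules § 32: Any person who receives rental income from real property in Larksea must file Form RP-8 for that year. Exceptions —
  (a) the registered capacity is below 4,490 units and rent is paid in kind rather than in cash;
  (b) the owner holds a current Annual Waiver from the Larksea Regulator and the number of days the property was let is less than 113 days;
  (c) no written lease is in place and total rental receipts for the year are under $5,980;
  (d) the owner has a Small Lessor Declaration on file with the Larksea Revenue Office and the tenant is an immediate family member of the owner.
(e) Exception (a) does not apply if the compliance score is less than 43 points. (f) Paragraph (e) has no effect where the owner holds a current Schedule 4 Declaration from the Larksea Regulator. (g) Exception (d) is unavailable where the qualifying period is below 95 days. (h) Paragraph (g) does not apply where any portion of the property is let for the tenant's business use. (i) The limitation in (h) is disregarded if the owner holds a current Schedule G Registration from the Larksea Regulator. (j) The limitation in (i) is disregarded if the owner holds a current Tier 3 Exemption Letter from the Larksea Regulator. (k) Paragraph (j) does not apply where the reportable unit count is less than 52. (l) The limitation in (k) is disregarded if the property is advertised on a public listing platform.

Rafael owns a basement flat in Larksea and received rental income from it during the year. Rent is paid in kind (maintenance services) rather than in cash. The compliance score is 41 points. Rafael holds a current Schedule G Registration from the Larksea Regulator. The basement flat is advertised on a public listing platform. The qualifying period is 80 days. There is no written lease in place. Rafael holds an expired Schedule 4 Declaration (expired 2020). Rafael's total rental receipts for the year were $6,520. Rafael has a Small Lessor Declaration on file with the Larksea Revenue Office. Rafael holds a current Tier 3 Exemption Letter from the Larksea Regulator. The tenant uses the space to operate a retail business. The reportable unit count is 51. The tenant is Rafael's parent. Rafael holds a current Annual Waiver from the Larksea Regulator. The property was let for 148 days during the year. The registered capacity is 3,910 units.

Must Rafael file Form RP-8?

Exception (a)'s conditions are all satisfied: the registered capacity is 3,910 units, below the 4,490 units limit; rent is paid in kind. Turning to paragraphs (e)–(f): (e) is engaged — the compliance score is 41 points, less than the 43 points limit. (f) is not triggered (the Schedule 4 Declaration is not current), so (e) stands. Exception (a) does not apply.
Exception (b) does not apply: the number of days the property was let is 148 days, not less than 113 days.
Exception (c) does not apply: total rental receipts for the year are $6,520, not under $5,980.
All of (d)'s requirements are met (a Small Lessor Declaration is on file; the tenant is an immediate family member). Under paragraphs (g)–(l): (g) would limit (d) — the qualifying period is 80 days, below the 95 days limit — but (h) sets (g) aside: (h) is triggered — the space is let for business use. (i) is engaged (a current Schedule G Registration is held), but is overridden by (j): (j) applies — a current Tier 3 Exemption Letter is held. (k) operates (the reportable unit count is 51, less than the 52 limit), but is displaced by (l): (l) applies — the property is publicly advertised. So (d) applies.

No — exception (d) applies; Rafael is not required to file Form RP-8.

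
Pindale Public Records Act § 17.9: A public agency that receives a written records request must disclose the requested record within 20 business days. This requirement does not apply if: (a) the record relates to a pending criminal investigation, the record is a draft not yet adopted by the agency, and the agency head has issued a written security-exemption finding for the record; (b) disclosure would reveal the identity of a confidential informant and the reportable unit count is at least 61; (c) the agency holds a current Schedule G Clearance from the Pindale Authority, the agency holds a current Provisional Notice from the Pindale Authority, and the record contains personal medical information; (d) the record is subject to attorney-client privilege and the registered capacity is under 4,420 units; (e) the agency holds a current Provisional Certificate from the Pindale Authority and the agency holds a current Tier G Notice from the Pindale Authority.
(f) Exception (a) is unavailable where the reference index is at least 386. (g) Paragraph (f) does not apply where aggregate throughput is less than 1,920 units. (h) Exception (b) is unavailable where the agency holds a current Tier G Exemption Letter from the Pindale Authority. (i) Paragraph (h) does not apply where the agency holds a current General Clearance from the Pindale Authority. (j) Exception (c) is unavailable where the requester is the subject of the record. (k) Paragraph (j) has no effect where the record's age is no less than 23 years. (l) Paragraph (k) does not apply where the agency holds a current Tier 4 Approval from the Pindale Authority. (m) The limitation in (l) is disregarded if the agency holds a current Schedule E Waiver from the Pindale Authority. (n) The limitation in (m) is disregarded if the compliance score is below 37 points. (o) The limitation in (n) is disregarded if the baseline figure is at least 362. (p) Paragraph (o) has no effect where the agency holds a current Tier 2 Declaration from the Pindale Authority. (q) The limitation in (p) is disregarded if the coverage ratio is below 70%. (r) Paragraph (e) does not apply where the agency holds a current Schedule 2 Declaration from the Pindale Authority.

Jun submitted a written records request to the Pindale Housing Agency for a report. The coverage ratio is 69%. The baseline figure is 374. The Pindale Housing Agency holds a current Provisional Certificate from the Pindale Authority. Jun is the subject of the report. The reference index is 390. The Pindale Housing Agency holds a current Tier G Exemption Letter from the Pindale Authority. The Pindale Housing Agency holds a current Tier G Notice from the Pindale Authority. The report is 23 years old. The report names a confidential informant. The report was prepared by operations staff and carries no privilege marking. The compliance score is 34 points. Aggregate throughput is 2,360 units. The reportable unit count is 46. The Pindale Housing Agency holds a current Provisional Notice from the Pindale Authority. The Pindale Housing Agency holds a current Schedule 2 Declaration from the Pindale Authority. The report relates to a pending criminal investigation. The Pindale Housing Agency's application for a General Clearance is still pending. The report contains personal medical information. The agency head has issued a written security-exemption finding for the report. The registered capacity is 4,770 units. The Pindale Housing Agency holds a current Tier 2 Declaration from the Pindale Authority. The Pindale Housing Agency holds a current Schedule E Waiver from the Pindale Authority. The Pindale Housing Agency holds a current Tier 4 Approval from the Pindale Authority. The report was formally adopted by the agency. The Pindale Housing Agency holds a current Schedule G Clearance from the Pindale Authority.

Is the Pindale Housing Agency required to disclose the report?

Exception (a) requires that the record is a draft not yet adopted by the agency; but the report has been formally adopted, so (a) is unavailable.
Exception (b) requires that the reportable unit count is at least 61; but the reportable unit count is 46, short of 61, so (b) is unavailable.
Exception (c): a current Schedule G Clearance is held; a current Provisional Notice is held; the report contains personal medical information — every condition holds. Considering the limiting provisions: (j) would limit (c) — Jun is the subject of the report — but (k) sets (j) aside: (k) operates against (j): the record's age is 23 years, meeting the 23 years threshold. (l) would limit (k) — a current Tier 4 Approval is held — but (m) sets (l) aside: (m) operates against (l): a current Schedule E Waiver is held. (n) is engaged (the compliance score is 34 points, below the 37 points limit), but is itself disapplied by (o): (o) operates against (n): the baseline figure is 374, meeting the 362 threshold. (p) applies (a current Tier 2 Declaration is held), but is set aside by (q): (q) applies — the coverage ratio is 69%, below the 70% limit. So (c) applies.
Exception (d) does not apply: the report carries no privilege marking.
Exception (e)'s conditions are all satisfied: a current Provisional Certificate is held; a current Tier G Notice is held. But: (r) operates against (e): a current Schedule 2 Declaration is held. Exception (e) does not apply.

No — exception (c) applies; the Pindale Housing Agency is not required to disclose the report.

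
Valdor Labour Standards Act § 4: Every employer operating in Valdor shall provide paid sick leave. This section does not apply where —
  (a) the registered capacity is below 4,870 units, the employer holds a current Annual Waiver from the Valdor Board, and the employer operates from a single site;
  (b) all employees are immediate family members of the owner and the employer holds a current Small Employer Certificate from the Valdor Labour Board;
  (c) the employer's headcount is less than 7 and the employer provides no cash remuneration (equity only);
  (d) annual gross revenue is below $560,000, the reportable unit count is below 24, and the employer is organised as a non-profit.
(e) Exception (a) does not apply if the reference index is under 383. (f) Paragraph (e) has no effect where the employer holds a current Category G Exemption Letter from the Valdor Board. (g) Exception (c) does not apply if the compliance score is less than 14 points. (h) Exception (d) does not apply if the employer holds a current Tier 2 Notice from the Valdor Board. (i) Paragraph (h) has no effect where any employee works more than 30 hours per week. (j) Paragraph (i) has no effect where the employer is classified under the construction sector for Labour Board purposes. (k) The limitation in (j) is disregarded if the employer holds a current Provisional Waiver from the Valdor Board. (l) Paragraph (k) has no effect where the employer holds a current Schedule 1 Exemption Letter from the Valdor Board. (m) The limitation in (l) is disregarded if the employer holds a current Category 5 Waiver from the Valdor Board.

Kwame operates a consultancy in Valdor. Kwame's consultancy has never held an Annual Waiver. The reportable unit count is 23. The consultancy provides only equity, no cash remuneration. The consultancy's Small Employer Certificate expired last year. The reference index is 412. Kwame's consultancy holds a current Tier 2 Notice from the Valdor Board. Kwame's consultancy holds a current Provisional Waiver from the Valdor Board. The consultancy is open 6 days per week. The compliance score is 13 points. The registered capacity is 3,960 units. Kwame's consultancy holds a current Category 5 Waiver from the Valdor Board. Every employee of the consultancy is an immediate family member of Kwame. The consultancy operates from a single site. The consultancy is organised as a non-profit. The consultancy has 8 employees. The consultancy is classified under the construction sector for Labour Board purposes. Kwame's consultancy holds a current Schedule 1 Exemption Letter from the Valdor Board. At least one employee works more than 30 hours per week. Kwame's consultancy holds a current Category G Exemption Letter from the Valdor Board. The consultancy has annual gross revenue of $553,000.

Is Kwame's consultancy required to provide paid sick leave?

Exception (a) requires that the employer holds a current Annual Waiver from the Valdor Board; but there is no Annual Waiver in force, so (a) is unavailable.
Exception (b) does not apply: the Small Employer Certificate has expired.
Exception (c) fails — the employer's headcount is 8, not less than 7.
Exception (d): annual gross revenue is $553,000, below the $560,000 limit; the reportable unit count is 23, below the 24 limit; the employer is a non-profit — every condition holds. Under paragraphs (h)–(m): (h) would limit (d) — a current Tier 2 Notice is held — but (i) sets (h) aside: (i) applies — at least one employee exceeds 30 hours/week. (j) would limit (i) — the consultancy is classified under the construction sector — but (k) sets (j) aside: (k) is triggered — a current Provisional Waiver is held. (l) would limit (k) — a current Schedule 1 Exemption Letter is held — but (m) sets (l) aside: (m) operates — a current Category 5 Waiver is held. So (d) applies.

No — exception (d) applies; Kwame's consultancy is not required to provide paid sick leave.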